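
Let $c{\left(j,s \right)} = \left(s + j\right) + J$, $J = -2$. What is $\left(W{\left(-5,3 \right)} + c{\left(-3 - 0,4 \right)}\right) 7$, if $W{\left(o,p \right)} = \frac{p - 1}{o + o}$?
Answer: $- \frac{42}{5} \approx -8.4$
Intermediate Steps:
$W{\left(o,p \right)} = \frac{-1 + p}{2 o}$
$c{\left(j,s \right)} = -2 + j + s$ ($c{\left(j,s \right)} = \left(s + j\right) - 2 = \left(j + s\right) - 2 = -2 + j + s$)
$\left(W{\left(-5,3 \right)} + c{\left(-3 - 0,4 \right)}\right) 7 = \left(\frac{-1 + 3}{2 \left(-5\right)} - 1\right) 7 = \left(\frac{1}{2} \left(- \frac{1}{5}\right) 2 + \left(-2 + \left(-3 + 0\right) + 4\right)\right) 7 = \left(- \frac{1}{5} - 1\right) 7 = \left(- \frac{6}{5}\right) 7 = - \frac{42}{5}$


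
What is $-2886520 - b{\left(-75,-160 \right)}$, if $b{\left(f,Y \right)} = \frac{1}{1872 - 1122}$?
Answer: $- \frac{2164890001}{750} \approx -2.8865 \cdot 10^{6}$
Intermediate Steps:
$b{\left(f,Y \right)} = \frac{1}{750}$
$-2886520 - b{\left(-75,-160 \right)} = -2886520 - \frac{1}{750} = - \frac{2164890001}{750}$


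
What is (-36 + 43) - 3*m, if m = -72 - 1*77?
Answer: 454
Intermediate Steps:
m = -149 (m = -72 - 77 = -149)
(-36 + 43) - 3*m = (-36 + 43) - 3*(-149) = 7 + 447 = 454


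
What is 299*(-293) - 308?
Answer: -87915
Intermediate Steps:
299*(-293) - 308 = -87607 - 308 = -87915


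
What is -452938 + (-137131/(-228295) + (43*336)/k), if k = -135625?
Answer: -400688050608801/884643125 ≈ -4.5294e+5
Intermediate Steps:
-452938 + (-137131/(-228295) + (43*336)/k) = -452938 + (-137131/(-228295) + (43*336)/(-135625)) = -452938 + (-137131*(-1/228295) + 14448*(-1/135625)) = -452938 + (137131/228295 - 2064/19375) = -452938 + 437142449/884643125 = -400688050608801/884643125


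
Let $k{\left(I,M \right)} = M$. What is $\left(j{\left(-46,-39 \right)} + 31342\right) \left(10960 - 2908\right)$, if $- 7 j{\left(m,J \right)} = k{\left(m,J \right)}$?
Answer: $\frac{1766874516}{7} \approx 2.5241 \cdot 10^{8}$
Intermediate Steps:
$j{\left(m,J \right)} = - \frac{J}{7}$
$\left(j{\left(-46,-39 \right)} + 31342\right) \left(10960 - 2908\right) = \left(\left(- \frac{1}{7}\right) \left(-39\right) + 31342\right) \left(10960 - 2908\right) = \left(\frac{39}{7} + 31342\right) 8052 = \frac{219433}{7} \cdot 8052 = \frac{1766874516}{7}$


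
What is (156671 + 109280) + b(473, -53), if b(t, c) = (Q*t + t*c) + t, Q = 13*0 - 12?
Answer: 235679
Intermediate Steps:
Q = -12 (Q = 0 - 12 = -12)
b(t, c) = -11*t + c*t (b(t, c) = (-12*t + t*c) + t = (-12*t + c*t) + t = -11*t + c*t)
(156671 + 109280) + b(473, -53) = (156671 + 109280) + 473*(-11 - 53) = 265951 + 473*(-64) = 265951 - 30272 = 235679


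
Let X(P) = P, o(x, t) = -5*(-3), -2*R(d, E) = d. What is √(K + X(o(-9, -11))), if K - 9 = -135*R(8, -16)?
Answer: 2*√141 ≈ 23.749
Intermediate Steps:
R(d, E) = -d/2
o(x, t) = 15
K = 549 (K = 9 - (-135)*8/2 = 9 - 135*(-4) = 9 + 540 = 549)
√(K + X(o(-9, -11))) = √(549 + 15) = √564 = 2*√141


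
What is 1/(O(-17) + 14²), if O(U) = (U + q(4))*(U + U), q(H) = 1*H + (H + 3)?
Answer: 1/400 ≈ 0.0025000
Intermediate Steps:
q(H) = 3 + 2*H (q(H) = H + (3 + H) = 3 + 2*H)
O(U) = 2*U*(11 + U) (O(U) = (U + (3 + 2*4))*(U + U) = (U + (3 + 8))*(2*U) = (U + 11)*(2*U) = (11 + U)*(2*U) = 2*U*(11 + U))
1/(O(-17) + 14²) = 1/(2*(-17)*(11 - 17) + 14²) = 1/(2*(-17)*(-6) + 196) = 1/(204 + 196) = 1/400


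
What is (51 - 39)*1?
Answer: 12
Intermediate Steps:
(51 - 39)*1 = 12*1 = 12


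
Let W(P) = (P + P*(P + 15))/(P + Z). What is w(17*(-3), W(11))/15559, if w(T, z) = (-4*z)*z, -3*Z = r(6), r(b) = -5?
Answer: -793881/5616799 ≈ -0.14134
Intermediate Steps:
Z = 5/3 (Z = -⅓*(-5) = 5/3 ≈ 1.6667)
W(P) = (P + P*(15 + P))/(5/3 + P) (W(P) = (P + P*(P + 15))/(P + 5/3) = (P + P*(15 + P))/(5/3 + P))
w(T, z) = -4*z²
w(17*(-3), W(11))/15559 = -4*1089*(16 + 11)²/(5 + 3*11)²/15559 = -4*793881/(5 + 33)²*(1/15559) = -4*(3*11*27/38)²*(1/15559) = -4*(3*11*(1/38)*27)²*(1/15559) = -4*(891/38)²*(1/15559) = -4*793881/1444*(1/15559) = -793881/361*1/15559 = -793881/5616799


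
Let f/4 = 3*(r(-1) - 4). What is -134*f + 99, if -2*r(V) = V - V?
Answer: 6531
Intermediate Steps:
r(V) = 0 (r(V) = -(V - V)/2 = -½*0 = 0)
f = -48 (f = 4*(3*(0 - 4)) = 4*(3*(-4)) = 4*(-12) = -48)
-134*f + 99 = -134*(-48) + 99 = 6432 + 99 = 6531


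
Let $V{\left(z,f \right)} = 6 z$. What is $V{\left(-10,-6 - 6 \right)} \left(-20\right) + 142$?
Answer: $1342$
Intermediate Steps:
$V{\left(-10,-6 - 6 \right)} \left(-20\right) + 142 = 6 \left(-10\right) \left(-20\right) + 142 = \left(-60\right) \left(-20\right) + 142 = 1200 + 142 = 1342$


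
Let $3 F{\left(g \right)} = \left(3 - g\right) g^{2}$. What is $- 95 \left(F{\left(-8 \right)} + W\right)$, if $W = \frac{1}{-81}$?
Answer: $- \frac{1805665}{81} \approx -22292.0$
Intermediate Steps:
$F{\left(g \right)} = \frac{g^{2} \left(3 - g\right)}{3}$ ($F{\left(g \right)} = \frac{\left(3 - g\right) g^{2}}{3} = \frac{g^{2} \left(3 - g\right)}{3}$)
$W = - \frac{1}{81} \approx -0.012346$
$- 95 \left(F{\left(-8 \right)} + W\right) = - 95 \left(\frac{\left(-8\right)^{2} \left(3 - -8\right)}{3} - \frac{1}{81}\right) = - 95 \left(\frac{1}{3} \cdot 64 \left(3 + 8\right) - \frac{1}{81}\right) = - 95 \left(\frac{1}{3} \cdot 64 \cdot 11 - \frac{1}{81}\right) = - 95 \left(\frac{704}{3} - \frac{1}{81}\right) = \left(-95\right) \frac{19007}{81} = - \frac{1805665}{81}$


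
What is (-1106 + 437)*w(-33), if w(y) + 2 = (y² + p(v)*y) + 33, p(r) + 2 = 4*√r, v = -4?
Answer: -793434 + 176616*I ≈ -7.9343e+5 + 1.7662e+5*I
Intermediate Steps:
p(r) = -2 + 4*√r
w(y) = 31 + y² + y*(-2 + 8*I) (w(y) = -2 + ((y² + (-2 + 4*√(-4))*y) + 33) = -2 + ((y² + (-2 + 4*(2*I))*y) + 33) = -2 + ((y² + (-2 + 8*I)*y) + 33) = -2 + ((y² + y*(-2 + 8*I)) + 33) = -2 + (33 + y² + y*(-2 + 8*I)) = 31 + y² + y*(-2 + 8*I))
(-1106 + 437)*w(-33) = (-1106 + 437)*(31 + (-33)² - 33*(-2 + 8*I)) = -669*(31 + 1089 + (66 - 264*I)) = -669*(1186 - 264*I) = -793434 + 176616*I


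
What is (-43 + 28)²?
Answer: 225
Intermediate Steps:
(-43 + 28)² = (-15)² = 225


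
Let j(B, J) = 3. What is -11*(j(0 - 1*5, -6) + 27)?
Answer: -330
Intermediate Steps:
-11*(j(0 - 1*5, -6) + 27) = -11*(3 + 27) = -11*30 = -330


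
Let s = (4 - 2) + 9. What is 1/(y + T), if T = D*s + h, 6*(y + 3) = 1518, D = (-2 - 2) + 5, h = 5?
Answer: 1/266 ≈ 0.0037594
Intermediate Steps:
s = 11 (s = 2 + 9 = 11)
D = 1 (D = -4 + 5 = 1)
y = 250 (y = -3 + (1/6)*1518 = -3 + 253 = 250)
T = 16 (T = 1*11 + 5 = 11 + 5 = 16)
1/(y + T) = 1/(250 + 16) = 1/266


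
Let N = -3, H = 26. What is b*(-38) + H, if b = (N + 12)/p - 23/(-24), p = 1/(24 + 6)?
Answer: -123245/12 ≈ -10270.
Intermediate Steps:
p = 1/30 ≈ 0.033333
b = 6503/24 (b = (-3 + 12)/(1/30) - 23/(-24) = 9*30 - 23*(-1/24) = 270 + 23/24 = 6503/24 ≈ 270.96)
b*(-38) + H = (6503/24)*(-38) + 26 = -123557/12 + 26 = -123245/12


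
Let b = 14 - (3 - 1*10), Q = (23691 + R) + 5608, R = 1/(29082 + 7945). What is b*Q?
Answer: 22781935554/37027 ≈ 6.1528e+5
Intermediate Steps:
R = 1/37027 ≈ 2.7007e-5
Q = 1084854074/37027 (Q = (23691 + 1/37027) + 5608 = 877206658/37027 + 5608 = 1084854074/37027 ≈ 29299.)
b = 21 (b = 14 - (3 - 10) = 14 - 1*(-7) = 14 + 7 = 21)
b*Q = 21*(1084854074/37027) = 22781935554/37027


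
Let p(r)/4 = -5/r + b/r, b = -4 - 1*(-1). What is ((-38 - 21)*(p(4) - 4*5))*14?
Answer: 23128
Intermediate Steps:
b = -3 (b = -4 + 1 = -3)
p(r) = -32/r (p(r) = 4*(-5/r - 3/r) = 4*(-8/r) = -32/r)
((-38 - 21)*(p(4) - 4*5))*14 = ((-38 - 21)*(-32/4 - 4*5))*14 = -59*(-32*¼ - 20)*14 = -59*(-8 - 20)*14 = -59*(-28)*14 = 1652*14 = 23128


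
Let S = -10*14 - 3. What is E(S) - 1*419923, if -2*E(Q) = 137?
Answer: -839983/2 ≈ -4.1999e+5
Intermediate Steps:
S = -143 (S = -140 - 3 = -143)
E(Q) = -137/2 (E(Q) = -1/2*137 = -137/2)
E(S) - 1*419923 = -137/2 - 1*419923 = -137/2 - 419923 = -839983/2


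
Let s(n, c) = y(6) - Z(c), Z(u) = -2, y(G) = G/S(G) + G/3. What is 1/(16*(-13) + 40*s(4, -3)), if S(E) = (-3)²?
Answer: -3/64 ≈ -0.046875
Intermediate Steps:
S(E) = 9
y(G) = 4*G/9 (y(G) = G/9 + G/3 = 4*G/9)
s(n, c) = 14/3 (s(n, c) = (4/9)*6 - 1*(-2) = 8/3 + 2 = 14/3)
1/(16*(-13) + 40*s(4, -3)) = 1/(16*(-13) + 40*(14/3)) = 1/(-208 + 560/3) = 1/(-64/3) = -3/64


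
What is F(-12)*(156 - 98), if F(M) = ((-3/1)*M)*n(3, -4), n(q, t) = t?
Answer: -8352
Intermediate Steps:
F(M) = 12*M (F(M) = ((-3/1)*M)*(-4) = ((-3*1)*M)*(-4) = -3*M*(-4) = 12*M)
F(-12)*(156 - 98) = (12*(-12))*(156 - 98) = -144*58 = -8352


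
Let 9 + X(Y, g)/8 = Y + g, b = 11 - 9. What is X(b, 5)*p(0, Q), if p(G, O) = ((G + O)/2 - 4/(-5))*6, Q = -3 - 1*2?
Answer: 816/5 ≈ 163.20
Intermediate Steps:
Q = -5 (Q = -3 - 2 = -5)
b = 2
p(G, O) = 24/5 + 3*G + 3*O (p(G, O) = ((G + O)*(1/2) - 4*(-1/5))*6 = ((G/2 + O/2) + 4/5)*6 = (4/5 + G/2 + O/2)*6 = 24/5 + 3*G + 3*O)
X(Y, g) = -72 + 8*Y + 8*g (X(Y, g) = -72 + 8*(Y + g) = -72 + (8*Y + 8*g) = -72 + 8*Y + 8*g)
X(b, 5)*p(0, Q) = (-72 + 8*2 + 8*5)*(24/5 + 3*0 + 3*(-5)) = (-72 + 16 + 40)*(24/5 + 0 - 15) = -16*(-51/5) = 816/5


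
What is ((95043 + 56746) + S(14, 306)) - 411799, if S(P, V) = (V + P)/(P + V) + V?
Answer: -259703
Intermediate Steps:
S(P, V) = 1 + V (S(P, V) = (P + V)/(P + V) + V = 1 + V)
((95043 + 56746) + S(14, 306)) - 411799 = ((95043 + 56746) + (1 + 306)) - 411799 = (151789 + 307) - 411799 = 152096 - 411799 = -259703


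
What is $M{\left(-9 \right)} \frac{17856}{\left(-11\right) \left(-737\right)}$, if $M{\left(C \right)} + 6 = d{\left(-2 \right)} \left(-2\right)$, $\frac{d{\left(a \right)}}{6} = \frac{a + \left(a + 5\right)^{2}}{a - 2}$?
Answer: $\frac{267840}{8107} \approx 33.038$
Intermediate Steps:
$d{\left(a \right)} = \frac{6 \left(a + \left(5 + a\right)^{2}\right)}{-2 + a}$ ($d{\left(a \right)} = 6 \frac{a + \left(a + 5\right)^{2}}{a - 2} = 6 \frac{a + \left(5 + a\right)^{2}}{-2 + a} = \frac{6 \left(a + \left(5 + a\right)^{2}\right)}{-2 + a}$)
$M{\left(C \right)} = 15$ ($M{\left(C \right)} = -6 + \frac{6 \left(-2 + \left(5 - 2\right)^{2}\right)}{-2 - 2} \left(-2\right) = -6 + \frac{6 \left(-2 + 3^{2}\right)}{-4} \left(-2\right) = -6 + 6 \left(- \frac{1}{4}\right) \left(-2 + 9\right) \left(-2\right) = -6 + 6 \left(- \frac{1}{4}\right) 7 \left(-2\right) = -6 - -21 = -6 + 21 = 15$)
$M{\left(-9 \right)} \frac{17856}{\left(-11\right) \left(-737\right)} = 15 \frac{17856}{\left(-11\right) \left(-737\right)} = 15 \cdot \frac{17856}{8107} = \frac{267840}{8107}$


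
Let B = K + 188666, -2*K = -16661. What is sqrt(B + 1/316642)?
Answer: sqrt(4937823461769517)/158321 ≈ 443.84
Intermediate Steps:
K = 16661/2 (K = -1/2*(-16661) = 16661/2 ≈ 8330.5)
B = 393993/2 (B = 16661/2 + 188666 = 393993/2 ≈ 1.9700e+5)
sqrt(B + 1/316642) = sqrt(393993/2 + 1/316642) = sqrt(31188682877/158321) = sqrt(4937823461769517)/158321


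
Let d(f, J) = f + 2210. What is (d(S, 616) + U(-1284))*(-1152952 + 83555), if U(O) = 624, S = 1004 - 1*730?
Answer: -3323685876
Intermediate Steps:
S = 274 (S = 1004 - 730 = 274)
d(f, J) = 2210 + f
(d(S, 616) + U(-1284))*(-1152952 + 83555) = ((2210 + 274) + 624)*(-1152952 + 83555) = (2484 + 624)*(-1069397) = 3108*(-1069397) = -3323685876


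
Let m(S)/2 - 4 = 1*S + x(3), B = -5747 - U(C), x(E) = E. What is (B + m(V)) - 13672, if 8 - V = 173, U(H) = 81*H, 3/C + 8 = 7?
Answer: -19492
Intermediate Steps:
C = -3 (C = 3/(-8 + 7) = 3/(-1) = 3*(-1) = -3)
V = -165 (V = 8 - 1*173 = 8 - 173 = -165)
B = -5504 (B = -5747 - 81*(-3) = -5747 - 1*(-243) = -5747 + 243 = -5504)
m(S) = 14 + 2*S (m(S) = 8 + 2*(1*S + 3) = 8 + 2*(S + 3) = 8 + 2*(3 + S) = 8 + (6 + 2*S) = 14 + 2*S)
(B + m(V)) - 13672 = (-5504 + (14 + 2*(-165))) - 13672 = (-5504 + (14 - 330)) - 13672 = (-5504 - 316) - 13672 = -5820 - 13672 = -19492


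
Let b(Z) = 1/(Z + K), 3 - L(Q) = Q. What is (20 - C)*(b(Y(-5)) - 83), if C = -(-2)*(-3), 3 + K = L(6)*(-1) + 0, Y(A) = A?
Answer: -10816/5 ≈ -2163.2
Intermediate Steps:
L(Q) = 3 - Q
K = 0 (K = -3 + ((3 - 1*6)*(-1) + 0) = -3 + ((3 - 6)*(-1) + 0) = -3 + (-3*(-1) + 0) = -3 + (3 + 0) = -3 + 3 = 0)
C = -6 (C = -1*6 = -6)
b(Z) = 1/Z (b(Z) = 1/(Z + 0) = 1/Z)
(20 - C)*(b(Y(-5)) - 83) = (20 - 1*(-6))*(1/(-5) - 83) = (20 + 6)*(-1/5 - 83) = 26*(-416/5) = -10816/5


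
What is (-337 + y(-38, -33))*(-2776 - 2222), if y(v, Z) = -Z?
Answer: 1519392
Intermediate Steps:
(-337 + y(-38, -33))*(-2776 - 2222) = (-337 - 1*(-33))*(-2776 - 2222) = (-337 + 33)*(-4998) = -304*(-4998) = 1519392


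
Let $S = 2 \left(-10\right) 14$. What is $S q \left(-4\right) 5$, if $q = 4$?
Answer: $22400$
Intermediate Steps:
$S = -280$ ($S = \left(-20\right) 14 = -280$)
$S q \left(-4\right) 5 = - 280 \cdot 4 \left(-4\right) 5 = - 280 \left(\left(-16\right) 5\right) = \left(-280\right) \left(-80\right) = 22400$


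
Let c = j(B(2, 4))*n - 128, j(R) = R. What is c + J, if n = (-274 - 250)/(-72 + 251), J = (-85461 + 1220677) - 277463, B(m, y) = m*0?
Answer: 857625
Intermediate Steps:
B(m, y) = 0
J = 857753 (J = 1135216 - 277463 = 857753)
n = -524/179 ≈ -2.9274
c = -128 (c = 0*(-524/179) - 128 = 0 - 128 = -128)
c + J = -128 + 857753 = 857625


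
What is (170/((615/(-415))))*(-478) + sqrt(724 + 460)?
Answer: 6744580/123 + 4*sqrt(74) ≈ 54868.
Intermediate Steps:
(170/((615/(-415))))*(-478) + sqrt(724 + 460) = (170/((615*(-1/415))))*(-478) + sqrt(1184) = (170/(-123/83))*(-478) + 4*sqrt(74) = (170*(-83/123))*(-478) + 4*sqrt(74) = -14110/123*(-478) + 4*sqrt(74) = 6744580/123 + 4*sqrt(74)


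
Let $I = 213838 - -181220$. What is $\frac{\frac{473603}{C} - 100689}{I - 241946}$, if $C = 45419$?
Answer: $- \frac{571590011}{869274241} \approx -0.65755$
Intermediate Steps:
$I = 395058$ ($I = 213838 + 181220 = 395058$)
$\frac{\frac{473603}{C} - 100689}{I - 241946} = \frac{\frac{473603}{45419} - 100689}{395058 - 241946} = \frac{473603 \cdot \frac{1}{45419} - 100689}{153112} = \left(\frac{473603}{45419} - 100689\right) \frac{1}{153112} = \left(- \frac{4572720088}{45419}\right) \frac{1}{153112} = - \frac{571590011}{869274241}$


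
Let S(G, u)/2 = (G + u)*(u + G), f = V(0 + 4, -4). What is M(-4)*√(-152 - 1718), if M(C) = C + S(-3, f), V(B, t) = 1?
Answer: 4*I*√1870 ≈ 172.97*I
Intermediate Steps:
f = 1
S(G, u) = 2*(G + u)² (S(G, u) = 2*((G + u)*(u + G)) = 2*((G + u)*(G + u)) = 2*(G + u)²)
M(C) = 8 + C (M(C) = C + 2*(-3 + 1)² = C + 2*(-2)² = C + 2*4 = C + 8 = 8 + C)
M(-4)*√(-152 - 1718) = (8 - 4)*√(-152 - 1718) = 4*√(-1870) = 4*(I*√1870) = 4*I*√1870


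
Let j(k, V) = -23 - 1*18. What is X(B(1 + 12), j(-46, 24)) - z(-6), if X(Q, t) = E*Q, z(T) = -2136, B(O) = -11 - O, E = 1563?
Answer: -35376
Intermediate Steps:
j(k, V) = -41 (j(k, V) = -23 - 18 = -41)
X(Q, t) = 1563*Q
X(B(1 + 12), j(-46, 24)) - z(-6) = 1563*(-11 - (1 + 12)) - 1*(-2136) = 1563*(-11 - 1*13) + 2136 = 1563*(-11 - 13) + 2136 = 1563*(-24) + 2136 = -37512 + 2136 = -35376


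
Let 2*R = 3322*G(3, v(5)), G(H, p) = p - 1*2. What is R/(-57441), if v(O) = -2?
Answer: 6644/57441 ≈ 0.11567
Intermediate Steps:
G(H, p) = -2 + p (G(H, p) = p - 2 = -2 + p)
R = -6644 (R = (3322*(-2 - 2))/2 = (3322*(-4))/2 = (½)*(-13288) = -6644)
R/(-57441) = -6644/(-57441) = -6644*(-1/57441) = 6644/57441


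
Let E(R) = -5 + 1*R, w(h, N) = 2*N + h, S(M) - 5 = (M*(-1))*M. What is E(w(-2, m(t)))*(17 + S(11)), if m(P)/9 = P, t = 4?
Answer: -6435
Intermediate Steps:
m(P) = 9*P
S(M) = 5 - M² (S(M) = 5 + (M*(-1))*M = 5 + (-M)*M = 5 - M²)
w(h, N) = h + 2*N
E(R) = -5 + R
E(w(-2, m(t)))*(17 + S(11)) = (-5 + (-2 + 2*(9*4)))*(17 + (5 - 1*11²)) = (-5 + (-2 + 2*36))*(17 + (5 - 1*121)) = (-5 + (-2 + 72))*(17 + (5 - 121)) = (-5 + 70)*(17 - 116) = 65*(-99) = -6435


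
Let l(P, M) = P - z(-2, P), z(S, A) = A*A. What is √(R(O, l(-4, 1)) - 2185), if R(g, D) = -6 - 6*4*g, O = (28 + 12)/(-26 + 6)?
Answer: I*√2143 ≈ 46.293*I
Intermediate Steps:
z(S, A) = A²
O = -2 (O = 40/(-20) = 40*(-1/20) = -2)
l(P, M) = P - P²
R(g, D) = -6 - 24*g
√(R(O, l(-4, 1)) - 2185) = √((-6 - 24*(-2)) - 2185) = √((-6 + 48) - 2185) = √(42 - 2185) = √(-2143) = I*√2143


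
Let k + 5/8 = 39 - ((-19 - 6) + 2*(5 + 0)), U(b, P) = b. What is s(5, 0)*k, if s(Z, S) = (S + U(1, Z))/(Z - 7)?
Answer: -427/16 ≈ -26.688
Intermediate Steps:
s(Z, S) = (1 + S)/(-7 + Z) (s(Z, S) = (S + 1)/(Z - 7) = (1 + S)/(-7 + Z))
k = 427/8 (k = -5/8 + (39 - ((-19 - 6) + 2*(5 + 0))) = -5/8 + (39 - (-25 + 2*5)) = -5/8 + (39 - (-25 + 10)) = -5/8 + (39 - 1*(-15)) = -5/8 + (39 + 15) = -5/8 + 54 = 427/8 ≈ 53.375)
s(5, 0)*k = ((1 + 0)/(-7 + 5))*(427/8) = (1/(-2))*(427/8) = -½*1*(427/8) = -½*427/8 = -427/16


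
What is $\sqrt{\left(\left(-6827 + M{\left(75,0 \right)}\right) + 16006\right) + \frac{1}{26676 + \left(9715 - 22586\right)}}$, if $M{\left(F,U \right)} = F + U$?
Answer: $\frac{\sqrt{1763609057155}}{13805} \approx 96.198$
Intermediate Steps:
$\sqrt{\left(\left(-6827 + M{\left(75,0 \right)}\right) + 16006\right) + \frac{1}{26676 + \left(9715 - 22586\right)}} = \sqrt{\left(\left(-6827 + \left(75 + 0\right)\right) + 16006\right) + \frac{1}{26676 + \left(9715 - 22586\right)}} = \sqrt{\left(\left(-6827 + 75\right) + 16006\right) + \frac{1}{26676 - 12871}} = \sqrt{\left(-6752 + 16006\right) + \frac{1}{13805}} = \sqrt{9254 + \frac{1}{13805}} = \sqrt{\frac{127751471}{13805}} = \frac{\sqrt{1763609057155}}{13805}$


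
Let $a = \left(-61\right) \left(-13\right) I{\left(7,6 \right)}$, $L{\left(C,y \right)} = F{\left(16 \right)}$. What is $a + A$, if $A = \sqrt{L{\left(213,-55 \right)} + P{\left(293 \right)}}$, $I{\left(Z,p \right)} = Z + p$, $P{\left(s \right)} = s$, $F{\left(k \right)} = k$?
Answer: $10309 + \sqrt{309} \approx 10327.0$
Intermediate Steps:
$L{\left(C,y \right)} = 16$
$A = \sqrt{309}$ ($A = \sqrt{16 + 293} = \sqrt{309} \approx 17.578$)
$a = 10309$ ($a = \left(-61\right) \left(-13\right) \left(7 + 6\right) = 793 \cdot 13 = 10309$)
$a + A = 10309 + \sqrt{309}$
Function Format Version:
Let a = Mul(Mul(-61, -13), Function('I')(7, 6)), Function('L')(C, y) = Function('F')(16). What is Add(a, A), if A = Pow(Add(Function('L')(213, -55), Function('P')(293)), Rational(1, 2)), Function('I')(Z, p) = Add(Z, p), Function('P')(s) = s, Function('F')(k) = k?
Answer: Add(10309, Pow(309, Rational(1, 2))) ≈ 10327.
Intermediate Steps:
Function('L')(C, y) = 16
A = Pow(309, Rational(1, 2)) (A = Pow(Add(16, 293), Rational(1, 2)) = Pow(309, Rational(1, 2)) ≈ 17.578)
a = 10309 (a = Mul(Mul(-61, -13), Add(7, 6)) = Mul(793, 13) = 10309)
Add(a, A) = Add(10309, Pow(309, Rational(1, 2)))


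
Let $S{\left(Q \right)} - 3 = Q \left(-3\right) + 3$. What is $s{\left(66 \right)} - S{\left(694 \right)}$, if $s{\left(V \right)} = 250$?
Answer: $2326$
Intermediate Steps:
$S{\left(Q \right)} = 6 - 3 Q$ ($S{\left(Q \right)} = 3 + \left(Q \left(-3\right) + 3\right) = 3 - \left(-3 + 3 Q\right) = 6 - 3 Q$)
$s{\left(66 \right)} - S{\left(694 \right)} = 250 - \left(6 - 2082\right) = 250 - -2076 = 250 + 2076 = 2326$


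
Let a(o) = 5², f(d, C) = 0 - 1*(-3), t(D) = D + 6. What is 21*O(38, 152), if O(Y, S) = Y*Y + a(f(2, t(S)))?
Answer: 30849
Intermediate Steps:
t(D) = 6 + D
f(d, C) = 3 (f(d, C) = 0 + 3 = 3)
a(o) = 25
O(Y, S) = 25 + Y² (O(Y, S) = Y*Y + 25 = Y² + 25 = 25 + Y²)
21*O(38, 152) = 21*(25 + 38²) = 21*(25 + 1444) = 21*1469 = 30849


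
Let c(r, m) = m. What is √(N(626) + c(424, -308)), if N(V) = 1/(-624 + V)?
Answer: I*√1230/2 ≈ 17.536*I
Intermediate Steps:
√(N(626) + c(424, -308)) = √(1/(-624 + 626) - 308) = √(1/2 - 308) = √(½ - 308) = √(-615/2) = I*√1230/2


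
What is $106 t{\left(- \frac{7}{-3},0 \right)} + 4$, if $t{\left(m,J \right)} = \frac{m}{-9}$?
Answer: $- \frac{634}{27} \approx -23.481$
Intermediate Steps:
$t{\left(m,J \right)} = - \frac{m}{9}$ ($t{\left(m,J \right)} = m \left(- \frac{1}{9}\right) = - \frac{m}{9}$)
$106 t{\left(- \frac{7}{-3},0 \right)} + 4 = 106 \left(- \frac{\left(-7\right) \frac{1}{-3}}{9}\right) + 4 = 106 \left(- \frac{\left(-7\right) \left(- \frac{1}{3}\right)}{9}\right) + 4 = 106 \left(\left(- \frac{1}{9}\right) \frac{7}{3}\right) + 4 = 106 \left(- \frac{7}{27}\right) + 4 = - \frac{742}{27} + 4 = - \frac{634}{27}$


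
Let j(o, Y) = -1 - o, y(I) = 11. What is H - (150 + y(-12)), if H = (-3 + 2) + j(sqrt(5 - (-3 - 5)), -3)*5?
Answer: -167 - 5*sqrt(13) ≈ -185.03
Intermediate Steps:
H = -6 - 5*sqrt(13) (H = (-3 + 2) + (-1 - sqrt(5 - (-3 - 5)))*5 = -1 + (-1 - sqrt(5 - 1*(-8)))*5 = -1 + (-1 - sqrt(5 + 8))*5 = -1 + (-1 - sqrt(13))*5 = -1 + (-5 - 5*sqrt(13)) = -6 - 5*sqrt(13) ≈ -24.028)
H - (150 + y(-12)) = (-6 - 5*sqrt(13)) - (150 + 11) = (-6 - 5*sqrt(13)) - 1*161 = (-6 - 5*sqrt(13)) - 161 = -167 - 5*sqrt(13)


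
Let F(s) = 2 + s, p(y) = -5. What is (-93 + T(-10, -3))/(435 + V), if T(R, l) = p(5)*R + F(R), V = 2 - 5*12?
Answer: -51/377 ≈ -0.13528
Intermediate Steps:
V = -58 (V = 2 - 60 = -58)
T(R, l) = 2 - 4*R (T(R, l) = -5*R + (2 + R) = 2 - 4*R)
(-93 + T(-10, -3))/(435 + V) = (-93 + (2 - 4*(-10)))/(435 - 58) = (-93 + (2 + 40))/377 = (-93 + 42)*(1/377) = -51*1/377 = -51/377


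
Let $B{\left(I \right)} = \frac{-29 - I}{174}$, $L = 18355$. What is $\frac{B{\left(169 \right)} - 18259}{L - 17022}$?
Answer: $- \frac{529544}{38657} \approx -13.699$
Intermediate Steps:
$B{\left(I \right)} = - \frac{1}{6} - \frac{I}{174}$ ($B{\left(I \right)} = \left(-29 - I\right) \frac{1}{174} = - \frac{1}{6} - \frac{I}{174}$)
$\frac{B{\left(169 \right)} - 18259}{L - 17022} = \frac{\left(- \frac{1}{6} - \frac{169}{174}\right) - 18259}{18355 - 17022} = \frac{\left(- \frac{1}{6} - \frac{169}{174}\right) - 18259}{1333} = \left(- \frac{33}{29} - 18259\right) \frac{1}{1333} = \left(- \frac{529544}{29}\right) \frac{1}{1333} = - \frac{529544}{38657}$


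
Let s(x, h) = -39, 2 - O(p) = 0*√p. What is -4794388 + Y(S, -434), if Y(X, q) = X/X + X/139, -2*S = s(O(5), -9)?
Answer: -1332839547/278 ≈ -4.7944e+6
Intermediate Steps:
O(p) = 2 (O(p) = 2 - 0*√p = 2 - 1*0 = 2 + 0 = 2)
S = 39/2 (S = -½*(-39) = 39/2 ≈ 19.500)
Y(X, q) = 1 + X/139 (Y(X, q) = 1 + X*(1/139) = 1 + X/139)
-4794388 + Y(S, -434) = -4794388 + (1 + (1/139)*(39/2)) = -4794388 + (1 + 39/278) = -4794388 + 317/278 = -1332839547/278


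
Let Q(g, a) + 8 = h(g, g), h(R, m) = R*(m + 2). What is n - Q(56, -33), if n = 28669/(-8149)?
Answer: -26431429/8149 ≈ -3243.5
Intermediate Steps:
h(R, m) = R*(2 + m)
Q(g, a) = -8 + g*(2 + g)
n = -28669/8149 (n = 28669*(-1/8149) = -28669/8149 ≈ -3.5181)
n - Q(56, -33) = -28669/8149 - (-8 + 56*(2 + 56)) = -28669/8149 - (-8 + 56*58) = -28669/8149 - (-8 + 3248) = -28669/8149 - 1*3240 = -28669/8149 - 3240 = -26431429/8149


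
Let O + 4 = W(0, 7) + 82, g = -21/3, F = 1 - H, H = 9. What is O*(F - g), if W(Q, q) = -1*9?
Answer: -69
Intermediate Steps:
F = -8 (F = 1 - 1*9 = 1 - 9 = -8)
g = -7 (g = -21*⅓ = -7)
W(Q, q) = -9
O = 69 (O = -4 + (-9 + 82) = -4 + 73 = 69)
O*(F - g) = 69*(-8 - 1*(-7)) = 69*(-8 + 7) = 69*(-1) = -69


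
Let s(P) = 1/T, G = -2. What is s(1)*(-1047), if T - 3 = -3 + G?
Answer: 1047/2 ≈ 523.50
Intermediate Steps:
T = -2 (T = 3 + (-3 - 2) = 3 - 5 = -2)
s(P) = -½ (s(P) = 1/(-2) = -½)
s(1)*(-1047) = -½*(-1047) = 1047/2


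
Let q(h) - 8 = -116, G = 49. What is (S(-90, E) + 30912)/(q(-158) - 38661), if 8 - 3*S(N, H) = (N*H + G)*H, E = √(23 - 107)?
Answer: -85184/116307 + 98*I*√21/116307 ≈ -0.73241 + 0.0038613*I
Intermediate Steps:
E = 2*I*√21 (E = √(-84) = 2*I*√21 ≈ 9.1651*I)
q(h) = -108 (q(h) = 8 - 116 = -108)
S(N, H) = 8/3 - H*(49 + H*N)/3 (S(N, H) = 8/3 - (N*H + 49)*H/3 = 8/3 - (H*N + 49)*H/3 = 8/3 - (49 + H*N)*H/3 = 8/3 - H*(49 + H*N)/3)
(S(-90, E) + 30912)/(q(-158) - 38661) = ((8/3 - 98*I*√21/3 - ⅓*(-90)*(2*I*√21)²) + 30912)/(-108 - 38661) = ((8/3 - 98*I*√21/3 - ⅓*(-90)*(-84)) + 30912)/(-38769) = ((8/3 - 98*I*√21/3 - 2520) + 30912)*(-1/38769) = ((-7552/3 - 98*I*√21/3) + 30912)*(-1/38769) = (85184/3 - 98*I*√21/3)*(-1/38769) = -85184/116307 + 98*I*√21/116307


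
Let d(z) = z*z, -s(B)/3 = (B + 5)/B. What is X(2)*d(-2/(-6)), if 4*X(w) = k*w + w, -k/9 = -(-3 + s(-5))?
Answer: -13/9 ≈ -1.4444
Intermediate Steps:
s(B) = -3*(5 + B)/B (s(B) = -3*(B + 5)/B = -3*(5 + B)/B)
k = -27 (k = -(-9)*(-3 + (-3 - 15/(-5))) = -(-9)*(-3 + (-3 - 15*(-1/5))) = -(-9)*(-3 + (-3 + 3)) = -(-9)*(-3 + 0) = -(-9)*(-3) = -9*3 = -27)
X(w) = -13*w/2 (X(w) = (-27*w + w)/4 = (-26*w)/4 = -13*w/2)
d(z) = z**2
X(2)*d(-2/(-6)) = (-13/2*2)*(-2/(-6))**2 = -13*(-2*(-1/6))**2 = -13*(1/3)**2 = -13*1/9 = -13/9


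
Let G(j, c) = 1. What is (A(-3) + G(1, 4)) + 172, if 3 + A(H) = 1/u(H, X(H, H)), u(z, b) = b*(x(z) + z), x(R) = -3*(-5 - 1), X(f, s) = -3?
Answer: 7649/45 ≈ 169.98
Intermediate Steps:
x(R) = 18 (x(R) = -3*(-6) = 18)
u(z, b) = b*(18 + z)
A(H) = -3 + 1/(-54 - 3*H) (A(H) = -3 + 1/(-3*(18 + H)) = -3 + 1/(-54 - 3*H))
(A(-3) + G(1, 4)) + 172 = ((163 + 9*(-3))/(3*(-18 - 1*(-3))) + 1) + 172 = ((163 - 27)/(3*(-18 + 3)) + 1) + 172 = ((⅓)*136/(-15) + 1) + 172 = ((⅓)*(-1/15)*136 + 1) + 172 = (-136/45 + 1) + 172 = -91/45 + 172 = 7649/45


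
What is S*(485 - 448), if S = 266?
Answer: 9842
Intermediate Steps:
S*(485 - 448) = 266*(485 - 448) = 266*37 = 9842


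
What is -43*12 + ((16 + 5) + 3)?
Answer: -492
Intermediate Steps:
-43*12 + ((16 + 5) + 3) = -516 + (21 + 3) = -516 + 24 = -492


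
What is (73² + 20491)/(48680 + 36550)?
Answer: 2582/8523 ≈ 0.30295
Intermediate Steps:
(73² + 20491)/(48680 + 36550) = (5329 + 20491)/85230 = 25820*(1/85230) = 2582/8523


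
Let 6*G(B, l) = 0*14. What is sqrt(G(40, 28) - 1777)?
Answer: I*sqrt(1777) ≈ 42.154*I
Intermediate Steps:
G(B, l) = 0 (G(B, l) = (0*14)/6 = (1/6)*0 = 0)
sqrt(G(40, 28) - 1777) = sqrt(0 - 1777) = sqrt(-1777) = I*sqrt(1777)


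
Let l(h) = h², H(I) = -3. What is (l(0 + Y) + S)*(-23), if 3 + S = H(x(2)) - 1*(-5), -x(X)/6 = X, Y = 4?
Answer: -345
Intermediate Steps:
x(X) = -6*X
S = -1 (S = -3 + (-3 - 1*(-5)) = -3 + (-3 + 5) = -3 + 2 = -1)
(l(0 + Y) + S)*(-23) = ((0 + 4)² - 1)*(-23) = (4² - 1)*(-23) = (16 - 1)*(-23) = 15*(-23) = -345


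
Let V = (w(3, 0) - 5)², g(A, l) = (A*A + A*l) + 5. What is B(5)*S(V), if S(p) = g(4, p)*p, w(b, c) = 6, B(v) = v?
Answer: 125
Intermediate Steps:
g(A, l) = 5 + A² + A*l (g(A, l) = (A² + A*l) + 5 = 5 + A² + A*l)
V = 1 (V = (6 - 5)² = 1² = 1)
S(p) = p*(21 + 4*p) (S(p) = (5 + 4² + 4*p)*p = (5 + 16 + 4*p)*p = (21 + 4*p)*p = p*(21 + 4*p))
B(5)*S(V) = 5*(1*(21 + 4*1)) = 5*(1*(21 + 4)) = 5*(1*25) = 5*25 = 125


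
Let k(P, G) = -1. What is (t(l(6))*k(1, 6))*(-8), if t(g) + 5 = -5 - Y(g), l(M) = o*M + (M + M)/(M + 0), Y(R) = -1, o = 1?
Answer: -72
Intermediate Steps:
l(M) = 2 + M (l(M) = 1*M + (M + M)/(M + 0) = M + (2*M)/M = M + 2 = 2 + M)
t(g) = -9 (t(g) = -5 + (-5 - 1*(-1)) = -5 + (-5 + 1) = -5 - 4 = -9)
(t(l(6))*k(1, 6))*(-8) = -9*(-1)*(-8) = 9*(-8) = -72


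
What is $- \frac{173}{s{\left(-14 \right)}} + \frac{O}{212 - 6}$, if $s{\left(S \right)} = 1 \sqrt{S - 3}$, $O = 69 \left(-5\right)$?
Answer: $- \frac{345}{206} + \frac{173 i \sqrt{17}}{17} \approx -1.6748 + 41.959 i$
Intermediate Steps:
$O = -345$
$s{\left(S \right)} = \sqrt{-3 + S}$ ($s{\left(S \right)} = 1 \sqrt{-3 + S} = \sqrt{-3 + S}$)
$- \frac{173}{s{\left(-14 \right)}} + \frac{O}{212 - 6} = - \frac{173}{\sqrt{-3 - 14}} - \frac{345}{212 - 6} = - \frac{173}{\sqrt{-17}} - \frac{345}{206} = - \frac{173}{i \sqrt{17}} - \frac{345}{206} = - 173 \left(- \frac{i \sqrt{17}}{17}\right) - \frac{345}{206} = \frac{173 i \sqrt{17}}{17} - \frac{345}{206} = - \frac{345}{206} + \frac{173 i \sqrt{17}}{17}$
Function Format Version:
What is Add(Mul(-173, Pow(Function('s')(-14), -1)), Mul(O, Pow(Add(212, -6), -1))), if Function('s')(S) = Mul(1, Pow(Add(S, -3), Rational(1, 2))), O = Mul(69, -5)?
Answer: Add(Rational(-345, 206), Mul(Rational(173, 17), I, Pow(17, Rational(1, 2)))) ≈ Add(-1.6748, Mul(41.959, I))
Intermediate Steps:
O = -345
Function('s')(S) = Pow(Add(-3, S), Rational(1, 2)) (Function('s')(S) = Mul(1, Pow(Add(-3, S), Rational(1, 2))) = Pow(Add(-3, S), Rational(1, 2)))
Add(Mul(-173, Pow(Function('s')(-14), -1)), Mul(O, Pow(Add(212, -6), -1))) = Add(Mul(-173, Pow(Pow(Add(-3, -14), Rational(1, 2)), -1)), Mul(-345, Pow(Add(212, -6), -1))) = Add(Mul(-173, Pow(Pow(-17, Rational(1, 2)), -1)), Mul(-345, Pow(206, -1))) = Add(Mul(-173, Pow(Mul(I, Pow(17, Rational(1, 2))), -1)), Mul(-345, Rational(1, 206))) = Add(Mul(-173, Mul(Rational(-1, 17), I, Pow(17, Rational(1, 2)))), Rational(-345, 206)) = Add(Mul(Rational(173, 17), I, Pow(17, Rational(1, 2))), Rational(-345, 206)) = Add(Rational(-345, 206), Mul(Rational(173, 17), I, Pow(17, Rational(1, 2))))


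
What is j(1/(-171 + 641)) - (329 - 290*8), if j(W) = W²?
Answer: 439811901/220900 ≈ 1991.0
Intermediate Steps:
j(1/(-171 + 641)) - (329 - 290*8) = (1/(-171 + 641))² - (329 - 290*8) = (1/470)² - (329 - 290*8) = (1/470)² - (329 - 2320) = 1/220900 - 1*(-1991) = 1/220900 + 1991 = 439811901/220900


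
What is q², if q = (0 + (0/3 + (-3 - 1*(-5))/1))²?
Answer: 16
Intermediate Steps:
q = 4 (q = (0 + (0*(⅓) + (-3 + 5)*1))² = (0 + (0 + 2*1))² = (0 + (0 + 2))² = (0 + 2)² = 2² = 4)
q² = 4² = 16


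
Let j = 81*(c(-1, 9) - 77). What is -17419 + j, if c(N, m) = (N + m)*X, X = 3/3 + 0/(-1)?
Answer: -23008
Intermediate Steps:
X = 1 (X = 3*(⅓) + 0*(-1) = 1 + 0 = 1)
c(N, m) = N + m (c(N, m) = (N + m)*1 = N + m)
j = -5589 (j = 81*((-1 + 9) - 77) = 81*(8 - 77) = 81*(-69) = -5589)
-17419 + j = -17419 - 5589 = -23008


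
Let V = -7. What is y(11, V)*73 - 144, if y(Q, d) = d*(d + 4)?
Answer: 1389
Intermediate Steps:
y(Q, d) = d*(4 + d)
y(11, V)*73 - 144 = -7*(4 - 7)*73 - 144 = -7*(-3)*73 - 144 = 21*73 - 144 = 1533 - 144 = 1389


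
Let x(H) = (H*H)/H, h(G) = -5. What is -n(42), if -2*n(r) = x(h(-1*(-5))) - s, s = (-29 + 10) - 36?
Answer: 25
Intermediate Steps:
s = -55 (s = -19 - 36 = -55)
x(H) = H (x(H) = H**2/H = H)
n(r) = -25 (n(r) = -(-5 - 1*(-55))/2 = -(-5 + 55)/2 = -1/2*50 = -25)
-n(42) = -1*(-25) = 25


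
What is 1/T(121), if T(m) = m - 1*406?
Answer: -1/285 ≈ -0.0035088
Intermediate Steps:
T(m) = -406 + m (T(m) = m - 406 = -406 + m)
1/T(121) = 1/(-406 + 121) = 1/(-285) = -1/285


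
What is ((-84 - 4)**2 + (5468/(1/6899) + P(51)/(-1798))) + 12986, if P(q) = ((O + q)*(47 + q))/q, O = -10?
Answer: 1730545836229/45849 ≈ 3.7744e+7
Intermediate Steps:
P(q) = (-10 + q)*(47 + q)/q (P(q) = ((-10 + q)*(47 + q))/q = (-10 + q)*(47 + q)/q)
((-84 - 4)**2 + (5468/(1/6899) + P(51)/(-1798))) + 12986 = ((-84 - 4)**2 + (5468/(1/6899) + (37 + 51 - 470/51)/(-1798))) + 12986 = ((-88)**2 + (5468/(1/6899) + (37 + 51 - 470*1/51)*(-1/1798))) + 12986 = (7744 + (5468*6899 + (37 + 51 - 470/51)*(-1/1798))) + 12986 = (7744 + (37723732 + (4018/51)*(-1/1798))) + 12986 = (7744 + (37723732 - 2009/45849)) + 12986 = (7744 + 1729595386459/45849) + 12986 = 1729950441115/45849 + 12986 = 1730545836229/45849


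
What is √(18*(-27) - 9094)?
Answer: 2*I*√2395 ≈ 97.877*I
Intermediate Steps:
√(18*(-27) - 9094) = √(-486 - 9094) = √(-9580) = 2*I*√2395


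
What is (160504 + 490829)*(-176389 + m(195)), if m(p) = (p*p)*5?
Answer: 8946710088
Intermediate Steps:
m(p) = 5*p² (m(p) = p²*5 = 5*p²)
(160504 + 490829)*(-176389 + m(195)) = (160504 + 490829)*(-176389 + 5*195²) = 651333*(-176389 + 5*38025) = 651333*(-176389 + 190125) = 651333*13736 = 8946710088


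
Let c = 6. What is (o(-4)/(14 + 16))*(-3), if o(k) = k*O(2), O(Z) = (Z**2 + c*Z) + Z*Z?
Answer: 8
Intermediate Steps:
O(Z) = 2*Z**2 + 6*Z (O(Z) = (Z**2 + 6*Z) + Z*Z = (Z**2 + 6*Z) + Z**2 = 2*Z**2 + 6*Z)
o(k) = 20*k (o(k) = k*(2*2*(3 + 2)) = k*(2*2*5) = k*20 = 20*k)
(o(-4)/(14 + 16))*(-3) = ((20*(-4))/(14 + 16))*(-3) = (-80/30)*(-3) = ((1/30)*(-80))*(-3) = -8/3*(-3) = 8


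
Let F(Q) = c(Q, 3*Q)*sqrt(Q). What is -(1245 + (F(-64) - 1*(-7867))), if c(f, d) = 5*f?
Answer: -9112 + 2560*I ≈ -9112.0 + 2560.0*I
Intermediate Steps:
F(Q) = 5*Q**(3/2) (F(Q) = (5*Q)*sqrt(Q) = 5*Q**(3/2))
-(1245 + (F(-64) - 1*(-7867))) = -(1245 + (5*(-64)**(3/2) - 1*(-7867))) = -(1245 + (5*(-512*I) + 7867)) = -(1245 + (-2560*I + 7867)) = -(1245 + (7867 - 2560*I)) = -(9112 - 2560*I) = -9112 + 2560*I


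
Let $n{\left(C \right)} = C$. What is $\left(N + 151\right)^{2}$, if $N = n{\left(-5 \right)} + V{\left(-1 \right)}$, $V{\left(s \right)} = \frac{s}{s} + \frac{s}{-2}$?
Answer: $\frac{87025}{4} \approx 21756.0$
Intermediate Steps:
$V{\left(s \right)} = 1 - \frac{s}{2}$ ($V{\left(s \right)} = 1 + s \left(- \frac{1}{2}\right) = 1 - \frac{s}{2}$)
$N = - \frac{7}{2}$ ($N = -5 + \left(1 - - \frac{1}{2}\right) = -5 + \left(1 + \frac{1}{2}\right) = -5 + \frac{3}{2} = - \frac{7}{2} \approx -3.5$)
$\left(N + 151\right)^{2} = \left(- \frac{7}{2} + 151\right)^{2} = \left(\frac{295}{2}\right)^{2} = \frac{87025}{4}$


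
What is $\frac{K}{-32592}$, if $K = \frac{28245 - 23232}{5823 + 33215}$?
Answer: $- \frac{1671}{424108832} \approx -3.94 \cdot 10^{-6}$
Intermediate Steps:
$K = \frac{5013}{39038} \approx 0.12841$
$\frac{K}{-32592} = \frac{5013}{39038 \left(-32592\right)} = \frac{5013}{39038} \left(- \frac{1}{32592}\right) = - \frac{1671}{424108832}$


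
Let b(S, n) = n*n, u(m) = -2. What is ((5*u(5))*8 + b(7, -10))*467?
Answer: 9340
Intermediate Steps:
b(S, n) = n²
((5*u(5))*8 + b(7, -10))*467 = ((5*(-2))*8 + (-10)²)*467 = (-10*8 + 100)*467 = (-80 + 100)*467 = 20*467 = 9340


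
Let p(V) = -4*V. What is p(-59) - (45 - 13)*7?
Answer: 12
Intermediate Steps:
p(-59) - (45 - 13)*7 = -4*(-59) - (45 - 13)*7 = 236 - 32*7 = 236 - 1*224 = 236 - 224 = 12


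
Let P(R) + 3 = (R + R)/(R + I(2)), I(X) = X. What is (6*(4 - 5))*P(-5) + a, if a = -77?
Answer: -79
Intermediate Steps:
P(R) = -3 + 2*R/(2 + R) (P(R) = -3 + (R + R)/(R + 2) = -3 + (2*R)/(2 + R) = -3 + 2*R/(2 + R))
(6*(4 - 5))*P(-5) + a = (6*(4 - 5))*((-6 - 1*(-5))/(2 - 5)) - 77 = (6*(-1))*((-6 + 5)/(-3)) - 77 = -(-2)*(-1) - 77 = -6*⅓ - 77 = -2 - 77 = -79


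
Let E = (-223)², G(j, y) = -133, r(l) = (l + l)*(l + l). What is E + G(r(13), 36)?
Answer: 49596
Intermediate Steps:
r(l) = 4*l² (r(l) = (2*l)*(2*l) = 4*l²)
E = 49729
E + G(r(13), 36) = 49729 - 133 = 49596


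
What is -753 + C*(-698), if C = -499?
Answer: 347549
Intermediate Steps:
-753 + C*(-698) = -753 - 499*(-698) = -753 + 348302 = 347549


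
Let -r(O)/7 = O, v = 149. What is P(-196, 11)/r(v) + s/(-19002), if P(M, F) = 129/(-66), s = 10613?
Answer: -60677203/109004973 ≈ -0.55665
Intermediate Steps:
r(O) = -7*O
P(M, F) = -43/22 (P(M, F) = 129*(-1/66) = -43/22)
P(-196, 11)/r(v) + s/(-19002) = -43/(22*((-7*149))) + 10613/(-19002) = -43/22/(-1043) + 10613*(-1/19002) = -43/22*(-1/1043) - 10613/19002 = 43/22946 - 10613/19002 = -60677203/109004973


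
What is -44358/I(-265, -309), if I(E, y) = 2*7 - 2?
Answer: -7393/2 ≈ -3696.5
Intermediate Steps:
I(E, y) = 12 (I(E, y) = 14 - 2 = 12)
-44358/I(-265, -309) = -44358/12 = -44358*1/12 = -7393/2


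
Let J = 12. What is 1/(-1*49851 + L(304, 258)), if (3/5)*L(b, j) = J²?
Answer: -1/49611 ≈ -2.0157e-5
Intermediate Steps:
L(b, j) = 240 (L(b, j) = (5/3)*12² = (5/3)*144 = 240)
1/(-1*49851 + L(304, 258)) = 1/(-1*49851 + 240) = 1/(-49851 + 240) = 1/(-49611) = -1/49611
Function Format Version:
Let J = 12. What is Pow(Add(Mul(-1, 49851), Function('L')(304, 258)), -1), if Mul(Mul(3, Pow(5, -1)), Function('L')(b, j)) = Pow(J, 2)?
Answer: Rational(-1, 49611) ≈ -2.0157e-5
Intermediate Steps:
Function('L')(b, j) = 240 (Function('L')(b, j) = Mul(Rational(5, 3), Pow(12, 2)) = Mul(Rational(5, 3), 144) = 240)
Pow(Add(Mul(-1, 49851), Function('L')(304, 258)), -1) = Pow(Add(Mul(-1, 49851), 240), -1) = Pow(Add(-49851, 240), -1) = Pow(-49611, -1) = Rational(-1, 49611)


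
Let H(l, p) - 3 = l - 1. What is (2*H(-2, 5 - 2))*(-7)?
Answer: 0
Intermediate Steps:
H(l, p) = 2 + l (H(l, p) = 3 + (l - 1) = 3 + (-1 + l) = 2 + l)
(2*H(-2, 5 - 2))*(-7) = (2*(2 - 2))*(-7) = (2*0)*(-7) = 0*(-7) = 0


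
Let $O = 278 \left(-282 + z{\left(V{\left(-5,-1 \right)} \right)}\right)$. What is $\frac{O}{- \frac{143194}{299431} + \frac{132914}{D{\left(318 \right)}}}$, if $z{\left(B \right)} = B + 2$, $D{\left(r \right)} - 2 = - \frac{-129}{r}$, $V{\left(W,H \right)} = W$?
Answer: $- \frac{3024799561575}{2109306055267} \approx -1.434$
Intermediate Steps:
$D{\left(r \right)} = 2 + \frac{129}{r}$ ($D{\left(r \right)} = 2 - - \frac{129}{r} = 2 + \frac{129}{r}$)
$z{\left(B \right)} = 2 + B$
$O = -79230$ ($O = 278 \left(-282 + \left(2 - 5\right)\right) = 278 \left(-282 - 3\right) = 278 \left(-285\right) = -79230$)
$\frac{O}{- \frac{143194}{299431} + \frac{132914}{D{\left(318 \right)}}} = - \frac{79230}{- \frac{143194}{299431} + \frac{132914}{2 + \frac{129}{318}}} = - \frac{79230}{\left(-143194\right) \frac{1}{299431} + \frac{132914}{2 + 129 \cdot \frac{1}{318}}} = - \frac{79230}{- \frac{143194}{299431} + \frac{132914}{2 + \frac{43}{106}}} = - \frac{79230}{- \frac{143194}{299431} + \frac{132914}{\frac{255}{106}}} = - \frac{79230}{- \frac{143194}{299431} + 132914 \cdot \frac{106}{255}} = - \frac{79230}{- \frac{143194}{299431} + \frac{14088884}{255}} = - \frac{79230}{\frac{4218612110534}{76354905}} = \left(-79230\right) \frac{76354905}{4218612110534} = - \frac{3024799561575}{2109306055267}$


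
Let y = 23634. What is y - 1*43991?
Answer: -20357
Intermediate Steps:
y - 1*43991 = 23634 - 1*43991 = 23634 - 43991 = -20357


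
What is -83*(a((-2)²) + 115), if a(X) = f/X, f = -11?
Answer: -37267/4 ≈ -9316.8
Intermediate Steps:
a(X) = -11/X
-83*(a((-2)²) + 115) = -83*(-11/((-2)²) + 115) = -83*(-11/4 + 115) = -83*449/4 = -37267/4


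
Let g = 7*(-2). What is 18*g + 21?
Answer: -231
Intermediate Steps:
g = -14
18*g + 21 = 18*(-14) + 21 = -252 + 21 = -231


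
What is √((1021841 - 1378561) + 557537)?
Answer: 3*√22313 ≈ 448.13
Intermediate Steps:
√((1021841 - 1378561) + 557537) = √(-356720 + 557537) = √200817 = 3*√22313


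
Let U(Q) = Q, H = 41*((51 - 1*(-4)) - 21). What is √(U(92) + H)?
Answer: √1486 ≈ 38.549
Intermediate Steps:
H = 1394 (H = 41*((51 + 4) - 21) = 41*(55 - 21) = 41*34 = 1394)
√(U(92) + H) = √(92 + 1394) = √1486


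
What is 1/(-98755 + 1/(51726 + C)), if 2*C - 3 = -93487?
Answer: -4984/492194919 ≈ -1.0126e-5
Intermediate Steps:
C = -46742 (C = 3/2 + (½)*(-93487) = 3/2 - 93487/2 = -46742)
1/(-98755 + 1/(51726 + C)) = 1/(-98755 + 1/(51726 - 46742)) = 1/(-98755 + 1/4984) = 1/(-492194919/4984) = -4984/492194919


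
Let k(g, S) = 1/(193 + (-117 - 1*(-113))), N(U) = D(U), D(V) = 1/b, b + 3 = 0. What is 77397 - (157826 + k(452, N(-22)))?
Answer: -15201082/189 ≈ -80429.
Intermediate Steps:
b = -3 (b = -3 + 0 = -3)
D(V) = -⅓ (D(V) = 1/(-3) = -⅓)
N(U) = -⅓
k(g, S) = 1/189 (k(g, S) = 1/(193 + (-117 + 113)) = 1/(193 - 4) = 1/189)
77397 - (157826 + k(452, N(-22))) = 77397 - (157826 + 1/189) = 77397 - 1*29829115/189 = 77397 - 29829115/189 = -15201082/189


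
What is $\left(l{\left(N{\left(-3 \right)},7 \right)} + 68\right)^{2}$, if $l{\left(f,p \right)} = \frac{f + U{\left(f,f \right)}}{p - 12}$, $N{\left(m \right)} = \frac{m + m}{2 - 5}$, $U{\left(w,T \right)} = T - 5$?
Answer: $\frac{116281}{25} \approx 4651.2$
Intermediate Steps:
$U{\left(w,T \right)} = -5 + T$ ($U{\left(w,T \right)} = T - 5 = -5 + T$)
$N{\left(m \right)} = - \frac{2 m}{3}$ ($N{\left(m \right)} = \frac{2 m}{-3} = 2 m \left(- \frac{1}{3}\right) = - \frac{2 m}{3}$)
$l{\left(f,p \right)} = \frac{-5 + 2 f}{-12 + p}$ ($l{\left(f,p \right)} = \frac{f + \left(-5 + f\right)}{p - 12} = \frac{-5 + 2 f}{-12 + p}$)
$\left(l{\left(N{\left(-3 \right)},7 \right)} + 68\right)^{2} = \left(\frac{-5 + 2 \left(\left(- \frac{2}{3}\right) \left(-3\right)\right)}{-12 + 7} + 68\right)^{2} = \left(\frac{-5 + 2 \cdot 2}{-5} + 68\right)^{2} = \left(- \frac{-5 + 4}{5} + 68\right)^{2} = \left(\left(- \frac{1}{5}\right) \left(-1\right) + 68\right)^{2} = \left(\frac{1}{5} + 68\right)^{2} = \left(\frac{341}{5}\right)^{2} = \frac{116281}{25}$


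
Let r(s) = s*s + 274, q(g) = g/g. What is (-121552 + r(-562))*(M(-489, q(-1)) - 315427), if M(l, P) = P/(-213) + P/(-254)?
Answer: -1660156966698943/27051 ≈ -6.1371e+10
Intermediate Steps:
q(g) = 1
M(l, P) = -467*P/54102 (M(l, P) = P*(-1/213) + P*(-1/254) = -P/213 - P/254 = -467*P/54102)
r(s) = 274 + s² (r(s) = s² + 274 = 274 + s²)
(-121552 + r(-562))*(M(-489, q(-1)) - 315427) = (-121552 + (274 + (-562)²))*(-467/54102*1 - 315427) = (-121552 + (274 + 315844))*(-467/54102 - 315427) = (-121552 + 316118)*(-17065232021/54102) = 194566*(-17065232021/54102) = -1660156966698943/27051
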